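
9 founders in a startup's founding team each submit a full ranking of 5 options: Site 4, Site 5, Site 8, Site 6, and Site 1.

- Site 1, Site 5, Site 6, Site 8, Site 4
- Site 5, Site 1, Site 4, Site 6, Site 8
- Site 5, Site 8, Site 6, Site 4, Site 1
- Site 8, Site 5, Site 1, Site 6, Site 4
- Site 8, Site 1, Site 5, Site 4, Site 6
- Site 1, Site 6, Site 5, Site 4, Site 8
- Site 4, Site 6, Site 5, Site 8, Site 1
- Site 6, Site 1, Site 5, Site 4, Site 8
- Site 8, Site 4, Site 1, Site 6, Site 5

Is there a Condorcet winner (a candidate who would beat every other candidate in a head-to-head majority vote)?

No

Head-to-head results (9 voters total):
Site 4 vs Site 5: Site 5 wins 7–2.
Site 4 vs Site 8: Site 8 wins 5–4.
Site 4 vs Site 6: Site 6 wins 5–4.
Site 4 vs Site 1: Site 1 wins 6–3.
Site 5 vs Site 8: Site 5 wins 6–3.
Site 5 vs Site 6: Site 5 wins 5–4.
Site 5 vs Site 1: Site 1 wins 5–4.
Site 8 vs Site 6: Site 6 wins 5–4.
Site 8 vs Site 1: Site 8 wins 5–4.
Site 6 vs Site 1: Site 1 wins 6–3.
No candidate beats all others: Site 5 beats Site 8 beats Site 1 beats Site 5, a majority cycle.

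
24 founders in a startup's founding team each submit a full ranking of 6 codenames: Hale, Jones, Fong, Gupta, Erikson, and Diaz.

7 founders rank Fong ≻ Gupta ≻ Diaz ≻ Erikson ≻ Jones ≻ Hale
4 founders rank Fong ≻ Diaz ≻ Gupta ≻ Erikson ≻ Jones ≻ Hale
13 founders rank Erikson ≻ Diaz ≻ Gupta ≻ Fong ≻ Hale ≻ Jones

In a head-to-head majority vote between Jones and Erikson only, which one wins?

Ballots ranking Jones above Erikson: 0.
Ballots ranking Erikson above Jones: 7+4+13 = 24.
Erikson wins the head-to-head, 24–0.

Erikson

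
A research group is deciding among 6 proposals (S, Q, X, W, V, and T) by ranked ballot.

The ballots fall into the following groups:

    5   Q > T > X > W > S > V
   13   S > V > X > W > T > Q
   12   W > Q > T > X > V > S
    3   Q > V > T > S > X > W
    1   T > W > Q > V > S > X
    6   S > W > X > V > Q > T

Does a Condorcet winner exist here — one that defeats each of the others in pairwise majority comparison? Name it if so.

No Condorcet winner

Head-to-head results (40 voters total):
S vs Q: Q wins 21–19.
S vs X: S wins 23–17.
S vs W: S wins 22–18.
S vs V: S wins 24–16.
S vs T: T wins 21–19.
Q vs X: Q wins 21–19.
Q vs W: W wins 32–8.
Q vs V: Q wins 21–19.
Q vs T: Q wins 26–14.
X vs W: X wins 21–19.
X vs V: X wins 23–17.
X vs T: T wins 21–19.
W vs V: W wins 24–16.
W vs T: W wins 31–9.
V vs T: V wins 22–18.
No candidate beats all others: S beats W beats Q beats S, a majority cycle.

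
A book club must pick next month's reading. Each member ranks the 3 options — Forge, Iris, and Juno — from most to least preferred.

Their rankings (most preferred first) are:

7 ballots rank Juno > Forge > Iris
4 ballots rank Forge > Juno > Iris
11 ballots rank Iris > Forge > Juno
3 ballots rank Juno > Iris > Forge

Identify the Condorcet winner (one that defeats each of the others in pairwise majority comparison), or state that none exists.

Head-to-head results (25 voters total):
Forge vs Iris: Iris wins 14–11.
Forge vs Juno: Forge wins 15–10.
Iris vs Juno: Juno wins 14–11.
No candidate beats all others: Forge beats Juno beats Iris beats Forge, a majority cycle.

No Condorcet winner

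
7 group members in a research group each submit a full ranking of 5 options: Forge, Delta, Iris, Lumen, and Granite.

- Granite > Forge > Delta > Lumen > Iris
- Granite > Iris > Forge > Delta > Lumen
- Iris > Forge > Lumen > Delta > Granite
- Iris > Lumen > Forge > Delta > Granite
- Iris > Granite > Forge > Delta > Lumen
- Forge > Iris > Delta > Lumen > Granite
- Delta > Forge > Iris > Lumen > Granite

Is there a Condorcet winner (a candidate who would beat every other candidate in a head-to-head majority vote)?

Head-to-head results (7 voters total):
Forge vs Delta: Forge wins 6–1.
Forge vs Iris: Iris wins 4–3.
Forge vs Lumen: Forge wins 6–1.
Forge vs Granite: Forge wins 4–3.
Delta vs Iris: Iris wins 5–2.
Delta vs Lumen: Delta wins 5–2.
Delta vs Granite: Delta wins 4–3.
Iris vs Lumen: Iris wins 6–1.
Iris vs Granite: Iris wins 5–2.
Lumen vs Granite: Lumen wins 4–3.
Iris beats each rival — Forge (4–3), Delta (5–2), Lumen (6–1), Granite (5–2) — so Iris is the Condorcet winner.

Yes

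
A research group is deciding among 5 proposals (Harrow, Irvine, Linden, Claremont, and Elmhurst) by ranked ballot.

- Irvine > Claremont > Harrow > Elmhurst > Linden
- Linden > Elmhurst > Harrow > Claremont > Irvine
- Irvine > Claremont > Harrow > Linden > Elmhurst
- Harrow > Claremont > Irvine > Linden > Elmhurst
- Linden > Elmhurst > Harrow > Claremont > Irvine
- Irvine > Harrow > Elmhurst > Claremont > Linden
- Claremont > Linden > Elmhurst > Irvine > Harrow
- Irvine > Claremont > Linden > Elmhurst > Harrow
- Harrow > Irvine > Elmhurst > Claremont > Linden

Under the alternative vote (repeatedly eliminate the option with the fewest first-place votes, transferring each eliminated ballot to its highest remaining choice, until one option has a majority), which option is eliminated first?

Round 1: Irvine 4, Harrow 2, Linden 2, Claremont 1, Elmhurst 0. Elmhurst has the fewest and is eliminated.
Round 2: Irvine 4, Harrow 2, Linden 2, Claremont 1. Claremont has the fewest and is eliminated.
Round 3: Irvine 4, Linden 3, Harrow 2. Harrow has the fewest and is eliminated.
Round 4: Irvine 6, Linden 3. Irvine has a majority.

Elmhurst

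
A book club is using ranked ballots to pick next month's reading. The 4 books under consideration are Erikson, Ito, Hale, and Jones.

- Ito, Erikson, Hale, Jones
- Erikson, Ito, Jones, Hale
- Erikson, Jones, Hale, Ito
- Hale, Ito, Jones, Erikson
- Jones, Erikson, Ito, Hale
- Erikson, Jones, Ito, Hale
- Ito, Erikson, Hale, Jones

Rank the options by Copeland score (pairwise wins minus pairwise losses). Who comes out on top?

Pairwise results:
  Erikson vs Ito: Erikson wins 4–3.
  Erikson vs Hale: Erikson wins 6–1.
  Erikson vs Jones: Erikson wins 5–2.
  Ito vs Hale: Ito wins 5–2.
  Ito vs Jones: Ito wins 4–3.
  Hale vs Jones: Jones wins 4–3.
Copeland scores (wins − losses):
  Erikson: 3 − 0 = 3
  Ito: 2 − 1 = 1
  Hale: 0 − 3 = -3
  Jones: 1 − 2 = -1
Erikson has the best Copeland score.

Erikson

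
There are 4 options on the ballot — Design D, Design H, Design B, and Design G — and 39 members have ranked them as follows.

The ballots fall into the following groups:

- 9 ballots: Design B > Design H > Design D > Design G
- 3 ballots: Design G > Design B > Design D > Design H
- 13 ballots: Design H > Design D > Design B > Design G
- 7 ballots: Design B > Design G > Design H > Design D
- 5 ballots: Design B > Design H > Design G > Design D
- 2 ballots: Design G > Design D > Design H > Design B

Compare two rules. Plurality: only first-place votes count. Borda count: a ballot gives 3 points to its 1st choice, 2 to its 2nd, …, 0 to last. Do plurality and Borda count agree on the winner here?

Plurality first-place counts: Design D 0, Design H 13, Design B 21, Design G 5 → Design B.
Borda totals: Design D 42, Design H 76, Design B 82, Design G 34 → Design B.
The two rules agree on Design B.

Yes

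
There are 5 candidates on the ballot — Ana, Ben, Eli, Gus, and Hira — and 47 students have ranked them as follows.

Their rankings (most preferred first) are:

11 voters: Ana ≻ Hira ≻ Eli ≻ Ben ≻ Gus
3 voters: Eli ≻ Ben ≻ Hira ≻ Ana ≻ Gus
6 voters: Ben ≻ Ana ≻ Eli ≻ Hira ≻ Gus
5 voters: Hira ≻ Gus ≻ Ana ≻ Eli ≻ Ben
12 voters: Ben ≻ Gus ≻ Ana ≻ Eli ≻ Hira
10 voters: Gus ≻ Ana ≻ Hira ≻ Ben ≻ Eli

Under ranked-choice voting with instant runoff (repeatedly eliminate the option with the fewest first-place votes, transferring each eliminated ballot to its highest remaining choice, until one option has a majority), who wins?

Ben

Round 1: Ben 18, Ana 11, Gus 10, Hira 5, Eli 3. Eli has the fewest and is eliminated.
Round 2: Ben 21, Ana 11, Gus 10, Hira 5. Hira has the fewest and is eliminated.
Round 3: Ben 21, Gus 15, Ana 11. Ana has the fewest and is eliminated.
Round 4: Ben 32, Gus 15. Ben has a majority.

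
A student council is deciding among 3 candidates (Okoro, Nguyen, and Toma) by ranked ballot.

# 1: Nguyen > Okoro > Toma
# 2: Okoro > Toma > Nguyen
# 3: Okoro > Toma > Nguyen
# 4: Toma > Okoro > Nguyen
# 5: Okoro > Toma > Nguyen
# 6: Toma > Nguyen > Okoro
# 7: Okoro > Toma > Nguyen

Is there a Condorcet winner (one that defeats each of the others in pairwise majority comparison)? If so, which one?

Okoro

Head-to-head results (7 voters total):
Okoro vs Nguyen: Okoro wins 5–2.
Okoro vs Toma: Okoro wins 5–2.
Nguyen vs Toma: Toma wins 6–1.
Okoro beats each rival — Nguyen (5–2), Toma (5–2) — so Okoro is the Condorcet winner.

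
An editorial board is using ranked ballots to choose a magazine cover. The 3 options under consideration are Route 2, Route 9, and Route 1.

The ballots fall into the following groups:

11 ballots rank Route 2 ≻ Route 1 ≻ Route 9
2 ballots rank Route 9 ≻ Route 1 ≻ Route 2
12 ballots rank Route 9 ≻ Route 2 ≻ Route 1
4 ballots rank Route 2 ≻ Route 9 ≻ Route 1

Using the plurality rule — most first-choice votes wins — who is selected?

Route 2

First-place vote totals:
  Route 2: 15
  Route 9: 14
  Route 1: 0
Route 2 has the most first-place votes.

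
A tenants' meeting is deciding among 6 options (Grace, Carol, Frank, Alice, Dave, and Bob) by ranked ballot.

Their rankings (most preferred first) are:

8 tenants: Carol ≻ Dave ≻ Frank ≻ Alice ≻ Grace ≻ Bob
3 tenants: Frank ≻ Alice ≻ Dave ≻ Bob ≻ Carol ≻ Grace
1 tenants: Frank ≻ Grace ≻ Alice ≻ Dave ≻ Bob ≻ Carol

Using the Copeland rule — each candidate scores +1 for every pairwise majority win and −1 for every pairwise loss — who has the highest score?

Carol

Pairwise results:
  Grace vs Carol: Carol wins 11–1.
  Grace vs Frank: Frank wins 12–0.
  Grace vs Alice: Alice wins 11–1.
  Grace vs Dave: Dave wins 11–1.
  Grace vs Bob: Grace wins 9–3.
  Carol vs Frank: Carol wins 8–4.
  Carol vs Alice: Carol wins 8–4.
  Carol vs Dave: Carol wins 8–4.
  Carol vs Bob: Carol wins 8–4.
  Frank vs Alice: Frank wins 12–0.
  Frank vs Dave: Dave wins 8–4.
  Frank vs Bob: Frank wins 12–0.
  Alice vs Dave: Dave wins 8–4.
  Alice vs Bob: Alice wins 12–0.
  Dave vs Bob: Dave wins 12–0.
Copeland scores (wins − losses):
  Grace: 1 − 4 = -3
  Carol: 5 − 0 = 5
  Frank: 3 − 2 = 1
  Alice: 2 − 3 = -1
  Dave: 4 − 1 = 3
  Bob: 0 − 5 = -5
Carol has the best Copeland score.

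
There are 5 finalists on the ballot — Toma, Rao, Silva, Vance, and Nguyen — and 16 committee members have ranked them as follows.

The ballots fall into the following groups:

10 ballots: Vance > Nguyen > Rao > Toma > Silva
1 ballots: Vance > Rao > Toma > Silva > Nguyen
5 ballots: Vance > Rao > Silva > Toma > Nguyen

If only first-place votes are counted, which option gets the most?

First-place vote totals:
  Toma: 0
  Rao: 0
  Silva: 0
  Vance: 16
  Nguyen: 0
Vance has the most first-place votes.

Vance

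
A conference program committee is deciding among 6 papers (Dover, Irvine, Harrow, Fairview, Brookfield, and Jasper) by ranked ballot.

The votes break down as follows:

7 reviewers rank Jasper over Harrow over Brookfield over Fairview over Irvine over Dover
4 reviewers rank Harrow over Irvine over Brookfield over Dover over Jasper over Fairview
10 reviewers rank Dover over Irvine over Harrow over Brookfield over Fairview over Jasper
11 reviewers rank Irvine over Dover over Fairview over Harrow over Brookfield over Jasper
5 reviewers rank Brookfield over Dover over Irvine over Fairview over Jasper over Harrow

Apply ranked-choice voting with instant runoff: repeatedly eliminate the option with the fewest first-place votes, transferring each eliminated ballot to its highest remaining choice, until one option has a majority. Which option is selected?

Irvine

Round 1: Irvine 11, Dover 10, Jasper 7, Brookfield 5, Harrow 4, Fairview 0. Fairview has the fewest and is eliminated.
Round 2: Irvine 11, Dover 10, Jasper 7, Brookfield 5, Harrow 4. Harrow has the fewest and is eliminated.
Round 3: Irvine 15, Dover 10, Jasper 7, Brookfield 5. Brookfield has the fewest and is eliminated.
Round 4: Dover 15, Irvine 15, Jasper 7. Jasper has the fewest and is eliminated.
Round 5: Irvine 22, Dover 15. Irvine has a majority.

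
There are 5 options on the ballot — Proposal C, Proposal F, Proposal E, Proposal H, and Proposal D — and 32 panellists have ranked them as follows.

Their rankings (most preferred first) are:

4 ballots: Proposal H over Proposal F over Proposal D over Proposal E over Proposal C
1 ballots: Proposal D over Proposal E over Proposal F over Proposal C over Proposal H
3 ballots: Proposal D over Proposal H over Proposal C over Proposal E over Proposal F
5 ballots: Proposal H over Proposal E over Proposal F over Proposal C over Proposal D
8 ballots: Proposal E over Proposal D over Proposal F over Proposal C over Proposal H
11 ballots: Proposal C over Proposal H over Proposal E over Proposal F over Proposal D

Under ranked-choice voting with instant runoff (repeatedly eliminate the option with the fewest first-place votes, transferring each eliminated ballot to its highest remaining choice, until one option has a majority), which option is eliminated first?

Proposal F

Round 1: Proposal C 11, Proposal H 9, Proposal E 8, Proposal D 4, Proposal F 0. Proposal F has the fewest and is eliminated.
Round 2: Proposal C 11, Proposal H 9, Proposal E 8, Proposal D 4. Proposal D has the fewest and is eliminated.
Round 3: Proposal H 12, Proposal C 11, Proposal E 9. Proposal E has the fewest and is eliminated.
Round 4: Proposal C 20, Proposal H 12. Proposal C has a majority.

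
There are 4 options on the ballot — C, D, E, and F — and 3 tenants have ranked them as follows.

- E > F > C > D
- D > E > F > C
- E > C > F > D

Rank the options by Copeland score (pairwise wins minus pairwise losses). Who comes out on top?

E

Pairwise results:
  C vs D: C wins 2–1.
  C vs E: E wins 3–0.
  C vs F: F wins 2–1.
  D vs E: E wins 2–1.
  D vs F: F wins 2–1.
  E vs F: E wins 3–0.
Copeland scores (wins − losses):
  C: 1 − 2 = -1
  D: 0 − 3 = -3
  E: 3 − 0 = 3
  F: 2 − 1 = 1
E has the best Copeland score.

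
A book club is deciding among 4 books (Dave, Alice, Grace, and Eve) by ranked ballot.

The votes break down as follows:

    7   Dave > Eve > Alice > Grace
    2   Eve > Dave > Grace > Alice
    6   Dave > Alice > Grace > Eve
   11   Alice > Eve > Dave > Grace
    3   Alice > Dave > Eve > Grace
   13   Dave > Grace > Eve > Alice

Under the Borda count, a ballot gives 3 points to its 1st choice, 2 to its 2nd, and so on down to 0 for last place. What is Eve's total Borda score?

58

Borda scores:
  Dave: 7·3 + 2·2 + 6·3 + 11·1 + 3·2 + 13·3 = 99
  Alice: 7·1 + 2·0 + 6·2 + 11·3 + 3·3 + 13·0 = 61
  Grace: 7·0 + 2·1 + 6·1 + 11·0 + 3·0 + 13·2 = 34
  Eve: 7·2 + 2·3 + 6·0 + 11·2 + 3·1 + 13·1 = 58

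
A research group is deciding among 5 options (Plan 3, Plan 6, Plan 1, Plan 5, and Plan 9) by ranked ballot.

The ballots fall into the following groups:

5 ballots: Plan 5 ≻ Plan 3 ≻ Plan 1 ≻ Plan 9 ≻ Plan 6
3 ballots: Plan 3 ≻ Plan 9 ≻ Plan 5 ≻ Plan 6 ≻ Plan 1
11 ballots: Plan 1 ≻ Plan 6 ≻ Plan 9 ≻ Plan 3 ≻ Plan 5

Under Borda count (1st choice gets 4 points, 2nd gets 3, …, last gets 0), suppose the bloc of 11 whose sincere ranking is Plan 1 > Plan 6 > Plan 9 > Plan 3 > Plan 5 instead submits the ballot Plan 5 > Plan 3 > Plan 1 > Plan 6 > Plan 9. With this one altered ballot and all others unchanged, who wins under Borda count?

Plan 5

Borda totals with the altered ballot: Plan 3 60, Plan 6 14, Plan 1 32, Plan 5 70, Plan 9 14.
The switch changes the winner from Plan 1 to Plan 5.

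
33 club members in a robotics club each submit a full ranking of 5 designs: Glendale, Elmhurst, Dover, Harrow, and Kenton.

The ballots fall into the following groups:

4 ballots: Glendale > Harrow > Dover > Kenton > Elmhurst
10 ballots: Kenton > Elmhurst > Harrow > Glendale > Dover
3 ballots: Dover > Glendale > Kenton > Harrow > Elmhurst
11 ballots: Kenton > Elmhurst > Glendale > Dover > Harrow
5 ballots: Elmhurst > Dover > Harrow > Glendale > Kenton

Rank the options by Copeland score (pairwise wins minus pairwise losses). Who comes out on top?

Pairwise results:
  Glendale vs Elmhurst: Elmhurst wins 26–7.
  Glendale vs Dover: Glendale wins 25–8.
  Glendale vs Harrow: Glendale wins 18–15.
  Glendale vs Kenton: Kenton wins 21–12.
  Elmhurst vs Dover: Elmhurst wins 26–7.
  Elmhurst vs Harrow: Elmhurst wins 26–7.
  Elmhurst vs Kenton: Kenton wins 28–5.
  Dover vs Harrow: Dover wins 19–14.
  Dover vs Kenton: Kenton wins 21–12.
  Harrow vs Kenton: Kenton wins 24–9.
Copeland scores (wins − losses):
  Glendale: 2 − 2 = 0
  Elmhurst: 3 − 1 = 2
  Dover: 1 − 3 = -2
  Harrow: 0 − 4 = -4
  Kenton: 4 − 0 = 4
Kenton has the best Copeland score.

Kenton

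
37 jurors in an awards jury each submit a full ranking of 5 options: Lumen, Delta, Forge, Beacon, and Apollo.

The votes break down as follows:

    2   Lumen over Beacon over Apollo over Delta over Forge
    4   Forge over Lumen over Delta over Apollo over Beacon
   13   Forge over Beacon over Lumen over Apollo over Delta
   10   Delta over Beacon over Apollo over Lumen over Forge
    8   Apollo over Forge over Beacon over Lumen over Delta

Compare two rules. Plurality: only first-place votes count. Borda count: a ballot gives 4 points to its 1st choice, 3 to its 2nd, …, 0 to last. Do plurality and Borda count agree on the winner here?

Plurality first-place counts: Lumen 2, Delta 10, Forge 17, Beacon 0, Apollo 8 → Forge.
Borda totals: Lumen 64, Delta 50, Forge 92, Beacon 91, Apollo 73 → Forge.
The two rules agree on Forge.

Yes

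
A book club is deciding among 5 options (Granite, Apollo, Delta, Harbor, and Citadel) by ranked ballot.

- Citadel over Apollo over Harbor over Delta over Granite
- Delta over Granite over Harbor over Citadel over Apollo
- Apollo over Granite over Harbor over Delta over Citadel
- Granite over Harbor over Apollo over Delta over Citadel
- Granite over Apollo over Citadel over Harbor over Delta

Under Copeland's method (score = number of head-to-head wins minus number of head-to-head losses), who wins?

Granite

Pairwise results:
  Granite vs Apollo: Granite wins 3–2.
  Granite vs Delta: Granite wins 3–2.
  Granite vs Harbor: Granite wins 4–1.
  Granite vs Citadel: Granite wins 4–1.
  Apollo vs Delta: Apollo wins 4–1.
  Apollo vs Harbor: Apollo wins 3–2.
  Apollo vs Citadel: Apollo wins 3–2.
  Delta vs Harbor: Harbor wins 4–1.
  Delta vs Citadel: Delta wins 3–2.
  Harbor vs Citadel: Harbor wins 3–2.
Copeland scores (wins − losses):
  Granite: 4 − 0 = 4
  Apollo: 3 − 1 = 2
  Delta: 1 − 3 = -2
  Harbor: 2 − 2 = 0
  Citadel: 0 − 4 = -4
Granite has the best Copeland score.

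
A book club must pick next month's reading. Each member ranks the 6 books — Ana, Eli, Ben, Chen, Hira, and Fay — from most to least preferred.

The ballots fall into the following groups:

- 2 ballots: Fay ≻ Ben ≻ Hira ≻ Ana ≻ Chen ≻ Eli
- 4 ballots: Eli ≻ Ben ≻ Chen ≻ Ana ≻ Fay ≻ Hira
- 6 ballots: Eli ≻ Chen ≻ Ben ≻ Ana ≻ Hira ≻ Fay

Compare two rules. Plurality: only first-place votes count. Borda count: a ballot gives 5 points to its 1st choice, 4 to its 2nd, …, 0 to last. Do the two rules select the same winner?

Plurality first-place counts: Ana 0, Eli 10, Ben 0, Chen 0, Hira 0, Fay 2 → Eli.
Borda totals: Ana 24, Eli 50, Ben 42, Chen 38, Hira 12, Fay 14 → Eli.
The two rules agree on Eli.

Yes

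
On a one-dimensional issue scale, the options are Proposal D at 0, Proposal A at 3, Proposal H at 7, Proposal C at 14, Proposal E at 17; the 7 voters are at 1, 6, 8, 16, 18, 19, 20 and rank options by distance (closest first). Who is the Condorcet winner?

Proposal E

With single-peaked preferences on a line, the Condorcet winner is the candidate closest to the median voter.
The median voter (position 16) is closest to Proposal E at 17.
Check: Proposal E vs Proposal C — voters closer to Proposal E: 4 of 7.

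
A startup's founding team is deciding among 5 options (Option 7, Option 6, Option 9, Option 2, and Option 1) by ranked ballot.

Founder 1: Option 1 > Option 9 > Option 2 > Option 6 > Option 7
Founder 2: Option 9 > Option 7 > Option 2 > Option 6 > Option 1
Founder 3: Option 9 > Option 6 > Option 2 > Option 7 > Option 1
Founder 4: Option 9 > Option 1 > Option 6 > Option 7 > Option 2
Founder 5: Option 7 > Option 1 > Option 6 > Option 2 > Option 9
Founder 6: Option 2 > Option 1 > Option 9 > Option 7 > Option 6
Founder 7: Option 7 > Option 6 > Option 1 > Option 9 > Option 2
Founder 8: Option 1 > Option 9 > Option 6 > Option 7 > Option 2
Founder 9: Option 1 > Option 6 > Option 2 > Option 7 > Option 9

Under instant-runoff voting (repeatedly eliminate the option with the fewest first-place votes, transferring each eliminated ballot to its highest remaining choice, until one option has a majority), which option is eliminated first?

Option 6

Round 1: Option 9 3, Option 1 3, Option 7 2, Option 2 1, Option 6 0. Option 6 has the fewest and is eliminated.
Round 2: Option 9 3, Option 1 3, Option 7 2, Option 2 1. Option 2 has the fewest and is eliminated.
Round 3: Option 1 4, Option 9 3, Option 7 2. Option 7 has the fewest and is eliminated.
Round 4: Option 1 6, Option 9 3. Option 1 has a majority.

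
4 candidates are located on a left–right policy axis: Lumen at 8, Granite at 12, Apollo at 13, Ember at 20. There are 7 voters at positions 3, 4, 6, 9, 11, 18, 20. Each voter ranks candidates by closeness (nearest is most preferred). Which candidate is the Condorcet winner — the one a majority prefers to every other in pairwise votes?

With single-peaked preferences on a line, the Condorcet winner is the candidate closest to the median voter.
The median voter (position 9) is closest to Lumen at 8.
Check: Lumen vs Apollo — voters closer to Lumen: 4 of 7.

Lumen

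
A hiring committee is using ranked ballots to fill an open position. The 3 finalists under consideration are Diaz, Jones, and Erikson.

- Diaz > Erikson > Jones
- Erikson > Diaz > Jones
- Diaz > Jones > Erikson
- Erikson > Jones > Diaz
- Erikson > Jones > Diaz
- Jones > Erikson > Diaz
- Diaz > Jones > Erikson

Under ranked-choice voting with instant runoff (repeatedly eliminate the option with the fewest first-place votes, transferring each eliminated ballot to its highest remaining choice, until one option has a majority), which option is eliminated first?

Jones

Round 1: Diaz 3, Erikson 3, Jones 1. Jones has the fewest and is eliminated.
Round 2: Erikson 4, Diaz 3. Erikson has a majority.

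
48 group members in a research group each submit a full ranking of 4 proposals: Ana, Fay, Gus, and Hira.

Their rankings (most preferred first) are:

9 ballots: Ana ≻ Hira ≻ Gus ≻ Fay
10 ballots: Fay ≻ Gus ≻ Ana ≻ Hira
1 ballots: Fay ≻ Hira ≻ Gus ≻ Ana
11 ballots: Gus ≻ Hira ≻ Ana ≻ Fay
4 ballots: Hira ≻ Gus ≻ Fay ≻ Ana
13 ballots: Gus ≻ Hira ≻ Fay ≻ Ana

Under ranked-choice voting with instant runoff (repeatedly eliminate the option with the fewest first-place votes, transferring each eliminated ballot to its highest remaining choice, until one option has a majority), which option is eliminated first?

Hira

Round 1: Gus 24, Fay 11, Ana 9, Hira 4. Hira has the fewest and is eliminated.
Round 2: Gus 28, Fay 11, Ana 9. Gus has a majority.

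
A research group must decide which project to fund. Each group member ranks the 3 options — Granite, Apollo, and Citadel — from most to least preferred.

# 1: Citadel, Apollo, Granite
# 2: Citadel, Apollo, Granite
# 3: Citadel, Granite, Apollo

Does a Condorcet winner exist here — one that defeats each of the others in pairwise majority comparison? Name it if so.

Citadel

Head-to-head results (3 voters total):
Granite vs Apollo: Apollo wins 2–1.
Granite vs Citadel: Citadel wins 3–0.
Apollo vs Citadel: Citadel wins 3–0.
Citadel beats each rival — Granite (3–0), Apollo (3–0) — so Citadel is the Condorcet winner.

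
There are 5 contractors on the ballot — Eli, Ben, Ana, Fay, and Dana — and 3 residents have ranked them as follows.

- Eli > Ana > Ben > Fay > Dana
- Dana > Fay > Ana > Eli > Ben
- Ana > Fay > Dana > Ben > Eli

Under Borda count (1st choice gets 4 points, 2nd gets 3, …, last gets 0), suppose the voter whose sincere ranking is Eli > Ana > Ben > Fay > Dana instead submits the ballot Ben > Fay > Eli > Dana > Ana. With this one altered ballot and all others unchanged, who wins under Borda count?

Borda totals with the altered ballot: Eli 3, Ben 5, Ana 6, Fay 9, Dana 7.
The switch changes the winner from Ana to Fay.

Fay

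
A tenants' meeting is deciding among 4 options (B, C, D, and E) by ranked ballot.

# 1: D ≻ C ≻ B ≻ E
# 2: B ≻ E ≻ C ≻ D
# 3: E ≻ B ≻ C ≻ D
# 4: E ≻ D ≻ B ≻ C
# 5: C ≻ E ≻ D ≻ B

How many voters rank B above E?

2

Ballots ranking B above E: 2.
Ballots ranking E above B: 3.
So 2 of 5 voters prefer B to E.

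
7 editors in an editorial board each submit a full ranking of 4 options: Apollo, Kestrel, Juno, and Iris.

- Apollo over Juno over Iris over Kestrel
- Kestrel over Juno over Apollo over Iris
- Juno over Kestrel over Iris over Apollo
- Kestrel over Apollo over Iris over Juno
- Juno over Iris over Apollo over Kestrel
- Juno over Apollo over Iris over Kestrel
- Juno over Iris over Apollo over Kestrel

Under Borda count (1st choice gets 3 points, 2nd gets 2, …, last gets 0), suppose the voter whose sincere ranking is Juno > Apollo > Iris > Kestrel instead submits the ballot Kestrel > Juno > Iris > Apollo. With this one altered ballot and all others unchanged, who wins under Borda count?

Borda totals with the altered ballot: Apollo 8, Kestrel 11, Juno 15, Iris 8.
The winner is unchanged: still Juno.

Juno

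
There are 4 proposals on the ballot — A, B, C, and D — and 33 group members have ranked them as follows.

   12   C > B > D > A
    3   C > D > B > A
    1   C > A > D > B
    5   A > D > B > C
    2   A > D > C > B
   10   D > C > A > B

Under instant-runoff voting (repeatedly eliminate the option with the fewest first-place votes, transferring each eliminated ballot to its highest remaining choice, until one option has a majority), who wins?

D

Round 1: C 16, D 10, A 7, B 0. B has the fewest and is eliminated.
Round 2: C 16, D 10, A 7. A has the fewest and is eliminated.
Round 3: D 17, C 16. D has a majority.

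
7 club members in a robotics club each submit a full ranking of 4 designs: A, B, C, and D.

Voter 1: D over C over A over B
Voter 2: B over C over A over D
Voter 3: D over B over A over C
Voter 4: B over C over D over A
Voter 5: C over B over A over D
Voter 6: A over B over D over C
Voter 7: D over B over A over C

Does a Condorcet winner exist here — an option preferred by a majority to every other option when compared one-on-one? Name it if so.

Head-to-head results (7 voters total):
A vs B: B wins 5–2.
A vs C: C wins 4–3.
A vs D: D wins 4–3.
B vs C: B wins 5–2.
B vs D: B wins 4–3.
C vs D: D wins 4–3.
B beats each rival — A (5–2), C (5–2), D (4–3) — so B is the Condorcet winner.

B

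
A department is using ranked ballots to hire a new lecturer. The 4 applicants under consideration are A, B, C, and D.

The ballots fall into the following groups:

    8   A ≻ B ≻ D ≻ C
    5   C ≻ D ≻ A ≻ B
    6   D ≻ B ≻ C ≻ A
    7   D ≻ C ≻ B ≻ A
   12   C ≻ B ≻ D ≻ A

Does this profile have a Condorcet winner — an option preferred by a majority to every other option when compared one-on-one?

Head-to-head results (38 voters total):
A vs B: B wins 25–13.
A vs C: C wins 30–8.
A vs D: D wins 30–8.
B vs C: C wins 24–14.
B vs D: B wins 20–18.
C vs D: D wins 21–17.
No candidate beats all others: B beats D beats C beats B, a majority cycle.

No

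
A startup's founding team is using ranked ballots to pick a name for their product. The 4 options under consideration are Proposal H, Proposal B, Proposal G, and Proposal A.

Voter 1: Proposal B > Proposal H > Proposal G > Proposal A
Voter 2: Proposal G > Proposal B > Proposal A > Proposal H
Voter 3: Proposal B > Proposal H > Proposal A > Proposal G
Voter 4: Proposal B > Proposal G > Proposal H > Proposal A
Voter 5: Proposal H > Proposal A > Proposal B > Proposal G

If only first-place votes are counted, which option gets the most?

First-place vote totals:
  Proposal H: 1
  Proposal B: 3
  Proposal G: 1
  Proposal A: 0
Proposal B has the most first-place votes.

Proposal B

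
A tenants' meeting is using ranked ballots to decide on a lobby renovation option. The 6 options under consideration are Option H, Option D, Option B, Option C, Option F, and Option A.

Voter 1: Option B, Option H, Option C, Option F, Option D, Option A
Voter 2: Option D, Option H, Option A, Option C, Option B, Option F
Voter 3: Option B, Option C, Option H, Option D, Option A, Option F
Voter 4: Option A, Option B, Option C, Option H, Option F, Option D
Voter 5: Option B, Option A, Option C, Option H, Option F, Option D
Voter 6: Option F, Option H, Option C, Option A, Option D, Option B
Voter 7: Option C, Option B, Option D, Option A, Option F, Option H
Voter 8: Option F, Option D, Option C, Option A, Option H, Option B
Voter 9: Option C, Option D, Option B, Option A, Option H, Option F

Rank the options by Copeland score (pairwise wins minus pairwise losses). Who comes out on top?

Option C

Pairwise results:
  Option H vs Option D: Option H wins 5–4.
  Option H vs Option B: Option B wins 6–3.
  Option H vs Option C: Option C wins 6–3.
  Option H vs Option F: Option H wins 6–3.
  Option H vs Option A: Option A wins 5–4.
  Option D vs Option B: Option B wins 5–4.
  Option D vs Option C: Option C wins 7–2.
  Option D vs Option F: Option F wins 5–4.
  Option D vs Option A: Option D wins 6–3.
  Option B vs Option C: Option C wins 5–4.
  Option B vs Option F: Option B wins 7–2.
  Option B vs Option A: Option B wins 5–4.
  Option C vs Option F: Option C wins 7–2.
  Option C vs Option A: Option C wins 6–3.
  Option F vs Option A: Option A wins 6–3.
Copeland scores (wins − losses):
  Option H: 2 − 3 = -1
  Option D: 1 − 4 = -3
  Option B: 4 − 1 = 3
  Option C: 5 − 0 = 5
  Option F: 1 − 4 = -3
  Option A: 2 − 3 = -1
Option C has the best Copeland score.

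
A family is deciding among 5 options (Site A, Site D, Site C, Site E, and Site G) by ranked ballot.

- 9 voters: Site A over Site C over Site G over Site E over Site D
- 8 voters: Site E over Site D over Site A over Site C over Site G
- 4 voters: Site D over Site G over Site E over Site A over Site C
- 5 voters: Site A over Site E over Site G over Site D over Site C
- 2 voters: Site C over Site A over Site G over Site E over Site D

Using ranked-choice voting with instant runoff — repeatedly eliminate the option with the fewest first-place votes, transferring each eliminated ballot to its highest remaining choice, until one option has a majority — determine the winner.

Round 1: Site A 14, Site E 8, Site D 4, Site C 2, Site G 0. Site G has the fewest and is eliminated.
Round 2: Site A 14, Site E 8, Site D 4, Site C 2. Site C has the fewest and is eliminated.
Round 3: Site A 16, Site E 8, Site D 4. Site A has a majority.

Site A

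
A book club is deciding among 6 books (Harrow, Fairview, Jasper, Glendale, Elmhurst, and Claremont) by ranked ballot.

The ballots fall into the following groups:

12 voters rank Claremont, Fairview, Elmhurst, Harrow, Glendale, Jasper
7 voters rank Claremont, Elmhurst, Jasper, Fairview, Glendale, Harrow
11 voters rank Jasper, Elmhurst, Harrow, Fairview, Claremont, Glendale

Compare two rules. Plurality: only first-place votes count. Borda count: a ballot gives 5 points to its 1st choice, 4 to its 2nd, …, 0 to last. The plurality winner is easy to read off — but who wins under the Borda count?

Elmhurst

Plurality first-place counts: Harrow 0, Fairview 0, Jasper 11, Glendale 0, Elmhurst 0, Claremont 19 → Claremont.
Borda totals: Harrow 57, Fairview 84, Jasper 76, Glendale 19, Elmhurst 108, Claremont 106 → Elmhurst.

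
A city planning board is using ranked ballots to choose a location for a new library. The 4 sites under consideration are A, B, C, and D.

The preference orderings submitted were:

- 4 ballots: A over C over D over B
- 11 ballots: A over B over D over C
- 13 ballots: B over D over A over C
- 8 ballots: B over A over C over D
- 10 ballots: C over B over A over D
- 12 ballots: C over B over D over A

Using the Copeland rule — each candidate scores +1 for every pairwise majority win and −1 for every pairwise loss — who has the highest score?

Pairwise results:
  A vs B: B wins 43–15.
  A vs C: A wins 36–22.
  A vs D: A wins 33–25.
  B vs C: B wins 32–26.
  B vs D: B wins 54–4.
  C vs D: C wins 34–24.
Copeland scores (wins − losses):
  A: 2 − 1 = 1
  B: 3 − 0 = 3
  C: 1 − 2 = -1
  D: 0 − 3 = -3
B has the best Copeland score.

B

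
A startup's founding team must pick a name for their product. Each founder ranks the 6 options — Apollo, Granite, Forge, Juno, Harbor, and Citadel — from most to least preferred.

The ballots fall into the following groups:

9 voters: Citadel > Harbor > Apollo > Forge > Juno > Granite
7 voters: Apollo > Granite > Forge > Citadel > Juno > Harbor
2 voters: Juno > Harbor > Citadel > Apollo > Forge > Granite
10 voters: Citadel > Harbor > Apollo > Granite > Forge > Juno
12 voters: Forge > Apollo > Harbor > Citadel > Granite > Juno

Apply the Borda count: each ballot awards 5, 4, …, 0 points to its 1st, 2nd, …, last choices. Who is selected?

Borda scores:
  Apollo: 9·3 + 7·5 + 2·2 + 10·3 + 12·4 = 144
  Granite: 9·0 + 7·4 + 2·0 + 10·2 + 12·1 = 60
  Forge: 9·2 + 7·3 + 2·1 + 10·1 + 12·5 = 111
  Juno: 9·1 + 7·1 + 2·5 + 10·0 + 12·0 = 26
  Harbor: 9·4 + 7·0 + 2·4 + 10·4 + 12·3 = 120
  Citadel: 9·5 + 7·2 + 2·3 + 10·5 + 12·2 = 139
Apollo has the highest total.

Apollo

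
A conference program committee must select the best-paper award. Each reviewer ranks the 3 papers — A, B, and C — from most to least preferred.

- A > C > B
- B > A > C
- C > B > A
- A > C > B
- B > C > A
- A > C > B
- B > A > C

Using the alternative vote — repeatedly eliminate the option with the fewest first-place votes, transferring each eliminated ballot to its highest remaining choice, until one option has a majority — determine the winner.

Round 1: A 3, B 3, C 1. C has the fewest and is eliminated.
Round 2: B 4, A 3. B has a majority.

B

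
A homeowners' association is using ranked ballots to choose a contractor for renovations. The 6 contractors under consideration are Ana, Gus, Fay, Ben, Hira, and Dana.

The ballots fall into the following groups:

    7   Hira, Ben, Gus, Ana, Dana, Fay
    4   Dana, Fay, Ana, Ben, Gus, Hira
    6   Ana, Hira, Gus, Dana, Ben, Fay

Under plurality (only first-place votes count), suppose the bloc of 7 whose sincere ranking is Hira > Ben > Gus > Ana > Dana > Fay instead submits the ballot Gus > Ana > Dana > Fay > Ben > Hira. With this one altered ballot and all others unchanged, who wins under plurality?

First-place totals with the altered ballot: Ana 6, Gus 7, Fay 0, Ben 0, Hira 0, Dana 4.
The switch changes the winner from Hira to Gus.

Gus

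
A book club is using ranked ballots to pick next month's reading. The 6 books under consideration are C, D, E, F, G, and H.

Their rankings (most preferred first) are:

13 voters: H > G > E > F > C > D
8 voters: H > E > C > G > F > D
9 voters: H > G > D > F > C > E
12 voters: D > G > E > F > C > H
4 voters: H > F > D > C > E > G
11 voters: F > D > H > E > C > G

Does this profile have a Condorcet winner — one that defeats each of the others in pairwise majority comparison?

Head-to-head results (57 voters total):
C vs D: D wins 36–21.
C vs E: E wins 44–13.
C vs F: F wins 49–8.
C vs G: G wins 34–23.
C vs H: H wins 45–12.
D vs E: D wins 36–21.
D vs F: F wins 36–21.
D vs G: G wins 30–27.
D vs H: H wins 34–23.
E vs F: E wins 33–24.
E vs G: G wins 34–23.
E vs H: H wins 45–12.
F vs G: G wins 42–15.
F vs H: H wins 34–23.
G vs H: H wins 45–12.
H beats each rival — C (45–12), D (34–23), E (45–12), F (34–23), G (45–12) — so H is the Condorcet winner.

Yes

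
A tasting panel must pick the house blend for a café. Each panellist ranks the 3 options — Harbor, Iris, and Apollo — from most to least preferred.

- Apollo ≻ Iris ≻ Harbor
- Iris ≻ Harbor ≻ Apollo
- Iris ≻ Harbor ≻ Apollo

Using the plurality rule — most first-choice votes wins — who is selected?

First-place vote totals:
  Harbor: 0
  Iris: 2
  Apollo: 1
Iris has the most first-place votes.

Iris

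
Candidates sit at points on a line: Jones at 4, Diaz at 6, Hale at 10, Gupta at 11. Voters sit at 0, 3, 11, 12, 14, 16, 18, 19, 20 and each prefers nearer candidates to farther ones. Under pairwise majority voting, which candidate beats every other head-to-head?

With single-peaked preferences on a line, the Condorcet winner is the candidate closest to the median voter.
The median voter (position 14) is closest to Gupta at 11.
Check: Gupta vs Hale — voters closer to Gupta: 7 of 9.

Gupta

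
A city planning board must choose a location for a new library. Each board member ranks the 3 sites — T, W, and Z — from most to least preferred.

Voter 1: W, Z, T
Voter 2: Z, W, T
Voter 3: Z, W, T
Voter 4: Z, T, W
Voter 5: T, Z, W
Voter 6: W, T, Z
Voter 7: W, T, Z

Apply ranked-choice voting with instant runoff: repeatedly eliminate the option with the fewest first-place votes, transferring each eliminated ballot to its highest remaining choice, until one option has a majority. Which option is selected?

Round 1: W 3, Z 3, T 1. T has the fewest and is eliminated.
Round 2: Z 4, W 3. Z has a majority.

Z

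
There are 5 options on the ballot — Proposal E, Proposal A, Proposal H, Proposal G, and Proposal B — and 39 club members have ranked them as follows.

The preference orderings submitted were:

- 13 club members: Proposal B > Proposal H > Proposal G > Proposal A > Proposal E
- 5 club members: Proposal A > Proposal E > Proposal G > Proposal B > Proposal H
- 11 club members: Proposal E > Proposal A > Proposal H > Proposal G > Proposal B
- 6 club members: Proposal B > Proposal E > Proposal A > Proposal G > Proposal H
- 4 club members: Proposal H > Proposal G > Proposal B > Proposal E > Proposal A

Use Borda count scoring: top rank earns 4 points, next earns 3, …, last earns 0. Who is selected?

Proposal B

Borda scores:
  Proposal E: 13·0 + 5·3 + 11·4 + 6·3 + 4·1 = 81
  Proposal A: 13·1 + 5·4 + 11·3 + 6·2 + 4·0 = 78
  Proposal H: 13·3 + 5·0 + 11·2 + 6·0 + 4·4 = 77
  Proposal G: 13·2 + 5·2 + 11·1 + 6·1 + 4·3 = 65
  Proposal B: 13·4 + 5·1 + 11·0 + 6·4 + 4·2 = 89
Proposal B has the highest total.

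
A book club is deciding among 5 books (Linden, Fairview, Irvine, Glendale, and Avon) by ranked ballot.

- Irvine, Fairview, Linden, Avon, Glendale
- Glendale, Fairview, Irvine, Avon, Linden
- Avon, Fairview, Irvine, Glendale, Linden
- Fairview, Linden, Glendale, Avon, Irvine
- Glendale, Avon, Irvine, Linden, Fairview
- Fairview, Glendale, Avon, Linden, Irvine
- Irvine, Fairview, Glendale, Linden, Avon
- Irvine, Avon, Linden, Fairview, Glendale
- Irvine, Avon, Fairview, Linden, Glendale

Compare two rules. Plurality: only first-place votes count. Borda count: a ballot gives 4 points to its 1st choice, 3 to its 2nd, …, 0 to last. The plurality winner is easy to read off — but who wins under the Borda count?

Plurality first-place counts: Linden 0, Fairview 2, Irvine 4, Glendale 2, Avon 1 → Irvine.
Borda totals: Linden 11, Fairview 23, Irvine 22, Glendale 16, Avon 18 → Fairview.

Fairview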